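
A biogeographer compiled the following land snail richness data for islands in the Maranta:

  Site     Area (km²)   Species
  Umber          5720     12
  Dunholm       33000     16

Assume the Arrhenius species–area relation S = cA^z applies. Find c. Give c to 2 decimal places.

z = ln(S₂/S₁) / ln(A₂/A₁) = ln(16/12) / ln(33000/5720) = 0.2877 / 1.7525 = 0.1642
c = S₁ / A₁^z = 12 / 5720^0.1642 = 12 / 4.138 = 2.9

2.90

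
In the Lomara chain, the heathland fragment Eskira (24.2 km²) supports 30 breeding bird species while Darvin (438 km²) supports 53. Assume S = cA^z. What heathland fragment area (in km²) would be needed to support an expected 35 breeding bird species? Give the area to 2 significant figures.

z = ln(53/30) / ln(438/24.2) = 0.5691 / 2.8959 = 0.1965
c = 30 / 24.2^0.1965 = 30 / 1.87 = 16.04
A = (35/16.04)^(1/0.1965) ⇒ ln A = ln(2.182)/0.1965 = 3.9708
A = e^3.9708 ≈ 53.02 km²

53 km²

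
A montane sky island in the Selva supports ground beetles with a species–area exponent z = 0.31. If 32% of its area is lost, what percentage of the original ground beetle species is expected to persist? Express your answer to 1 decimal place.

S_new/S_old = (A_new/A_old)^z = 0.68^0.31
= exp(0.31 × ln 0.68) = exp(0.31 × -0.3857) = exp(-0.1196) ≈ 0.8873

88.7%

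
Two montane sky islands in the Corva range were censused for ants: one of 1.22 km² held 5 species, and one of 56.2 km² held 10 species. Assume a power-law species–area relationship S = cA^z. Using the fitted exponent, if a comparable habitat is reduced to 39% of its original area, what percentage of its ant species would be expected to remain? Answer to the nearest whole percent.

84%

z = ln(10/5) / ln(56.2/1.22) = 0.6931 / 3.8301 = 0.1810
S_new/S_old = (A_new/A_old)^z = 0.39^0.1810 = exp(0.1810 × -0.9416) = 0.8433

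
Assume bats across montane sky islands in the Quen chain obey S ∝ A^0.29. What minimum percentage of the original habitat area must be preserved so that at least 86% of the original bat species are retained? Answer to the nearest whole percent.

59%

Need (A_new/A_old)^0.29 = 0.86, so A_new/A_old = 0.86^(1/0.29) = 0.86^3.448
ln(A_new/A_old) = ln 0.86 / 0.29 = -0.1508 / 0.29 = -0.5201
A_new/A_old = e^-0.5201 ≈ 0.5945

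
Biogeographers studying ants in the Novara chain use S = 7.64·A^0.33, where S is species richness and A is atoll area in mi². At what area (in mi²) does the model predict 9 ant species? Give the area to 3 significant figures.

1.64 mi²

9 = 7.64 × A^0.33  ⇒  A^0.33 = 9/7.64 = 1.178
ln A = ln(1.178) / 0.33 = 0.1638 / 0.33 = 0.4964
A = e^0.4964 ≈ 1.643 mi²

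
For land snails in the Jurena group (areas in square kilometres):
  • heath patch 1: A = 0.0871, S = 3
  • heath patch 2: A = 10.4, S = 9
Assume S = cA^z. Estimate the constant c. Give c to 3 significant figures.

5.26

z = ln(S₂/S₁) / ln(A₂/A₁) = ln(9/3) / ln(10.4/0.0871) = 1.0986 / 4.7825 = 0.2297
c = S₁ / A₁^z = 3 / 0.0871^0.2297 = 3 / 0.5708 = 5.256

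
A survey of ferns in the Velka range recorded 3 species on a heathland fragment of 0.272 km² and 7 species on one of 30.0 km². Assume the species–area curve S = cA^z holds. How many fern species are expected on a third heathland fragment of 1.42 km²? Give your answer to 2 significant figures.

4.0

z = ln(7/3) / ln(30/0.272) = 0.8473 / 4.7032 = 0.1802
c = 3 / 0.272^0.1802 = 3 / 0.7909 = 3.793
S₃ = 3.793 × 1.42^0.1802 = 3.793 × 1.065 ≈ 4.04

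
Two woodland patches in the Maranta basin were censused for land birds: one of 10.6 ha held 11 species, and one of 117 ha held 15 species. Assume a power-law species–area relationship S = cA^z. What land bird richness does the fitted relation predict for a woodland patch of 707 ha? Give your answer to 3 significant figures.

18.9

z = ln(15/11) / ln(117/10.6) = 0.3102 / 2.4013 = 0.1292
c = 11 / 10.6^0.1292 = 11 / 1.357 = 8.109
S₃ = 8.109 × 707^0.1292 = 8.109 × 2.334 ≈ 18.92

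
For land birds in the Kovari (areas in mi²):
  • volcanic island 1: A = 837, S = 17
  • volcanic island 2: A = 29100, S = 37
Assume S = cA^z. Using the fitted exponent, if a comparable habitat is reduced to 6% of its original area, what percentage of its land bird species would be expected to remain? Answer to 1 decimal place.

z = ln(37/17) / ln(29100/837) = 0.7777 / 3.5487 = 0.2192
S_new/S_old = (A_new/A_old)^z = 0.06^0.2192 = exp(0.2192 × -2.8134) = 0.5398

54.0%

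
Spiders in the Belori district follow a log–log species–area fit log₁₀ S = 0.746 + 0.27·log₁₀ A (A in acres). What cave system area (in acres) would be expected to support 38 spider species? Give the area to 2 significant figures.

38 = 5.572 × A^0.27  ⇒  A^0.27 = 38/5.572 = 6.82
ln A = ln(6.82) / 0.27 = 1.9199 / 0.27 = 7.1106
A = e^7.1106 ≈ 1225 acres

1200 acres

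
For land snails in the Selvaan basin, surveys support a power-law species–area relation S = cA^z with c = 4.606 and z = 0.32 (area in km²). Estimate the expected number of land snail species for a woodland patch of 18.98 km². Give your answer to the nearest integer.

12

S = 4.606 × 18.98^0.32 = 4.606 × 2.565 ≈ 11.81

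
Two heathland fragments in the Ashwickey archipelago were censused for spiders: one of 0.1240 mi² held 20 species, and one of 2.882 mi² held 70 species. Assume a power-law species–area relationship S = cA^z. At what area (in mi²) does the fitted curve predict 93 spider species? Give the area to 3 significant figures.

5.88 mi²

z = ln(70/20) / ln(2.882/0.124) = 1.2528 / 3.1460 = 0.3982
c = 20 / 0.124^0.3982 = 20 / 0.4355 = 45.92
A = (93/45.92)^(1/0.3982) ⇒ ln A = ln(2.025)/0.3982 = 1.7719
A = e^1.7719 ≈ 5.882 mi²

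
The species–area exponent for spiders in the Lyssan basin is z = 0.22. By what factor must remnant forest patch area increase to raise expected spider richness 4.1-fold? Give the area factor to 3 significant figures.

(A₂/A₁)^0.22 = 4.1, so A₂/A₁ = 4.1^(1/0.22) = 4.1^4.545
ln(A₂/A₁) = ln 4.1 / 0.22 = 1.4110 / 0.22 = 6.4136
A₂/A₁ = e^6.4136 ≈ 610.1

610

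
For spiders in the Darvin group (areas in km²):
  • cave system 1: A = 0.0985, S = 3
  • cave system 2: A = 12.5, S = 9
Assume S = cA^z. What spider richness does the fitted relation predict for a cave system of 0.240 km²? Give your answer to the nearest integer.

z = ln(9/3) / ln(12.5/0.0985) = 1.0986 / 4.8434 = 0.2268
c = 3 / 0.0985^0.2268 = 3 / 0.5911 = 5.075
S₃ = 5.075 × 0.24^0.2268 = 5.075 × 0.7235 ≈ 3.672

4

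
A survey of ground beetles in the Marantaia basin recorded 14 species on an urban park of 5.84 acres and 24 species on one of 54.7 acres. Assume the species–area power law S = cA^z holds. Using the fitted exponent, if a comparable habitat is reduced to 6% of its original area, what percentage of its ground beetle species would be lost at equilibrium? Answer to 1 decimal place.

49.2%

z = ln(24/14) / ln(54.7/5.84) = 0.5390 / 2.2371 = 0.2409
S_new/S_old = (A_new/A_old)^z = 0.06^0.2409 = exp(0.2409 × -2.8134) = 0.5077
Fraction lost = 1 − 0.5077 = 0.4923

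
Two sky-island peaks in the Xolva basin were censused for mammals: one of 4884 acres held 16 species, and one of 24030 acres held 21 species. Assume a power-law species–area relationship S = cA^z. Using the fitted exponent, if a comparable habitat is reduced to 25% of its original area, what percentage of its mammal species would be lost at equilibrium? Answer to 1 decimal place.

z = ln(21/16) / ln(24030/4884) = 0.2719 / 1.5933 = 0.1707
S_new/S_old = (A_new/A_old)^z = 0.25^0.1707 = exp(0.1707 × -1.3863) = 0.7893
Fraction lost = 1 − 0.7893 = 0.2107

21.1%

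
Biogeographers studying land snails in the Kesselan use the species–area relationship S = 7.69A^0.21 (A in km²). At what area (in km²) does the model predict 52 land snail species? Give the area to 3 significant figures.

8970 km²

52 = 7.69 × A^0.21  ⇒  A^0.21 = 52/7.69 = 6.762
ln A = ln(6.762) / 0.21 = 1.9113 / 0.21 = 9.1015
A = e^9.1015 ≈ 8969 km²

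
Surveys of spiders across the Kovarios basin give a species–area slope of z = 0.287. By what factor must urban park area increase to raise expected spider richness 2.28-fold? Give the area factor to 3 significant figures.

(A₂/A₁)^0.287 = 2.28, so A₂/A₁ = 2.28^(1/0.287) = 2.28^3.484
ln(A₂/A₁) = ln 2.28 / 0.287 = 0.8242 / 0.287 = 2.8717
A₂/A₁ = e^2.8717 ≈ 17.67

17.7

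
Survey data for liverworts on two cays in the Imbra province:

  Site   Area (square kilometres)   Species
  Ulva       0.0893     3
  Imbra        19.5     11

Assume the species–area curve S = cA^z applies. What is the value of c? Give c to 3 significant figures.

5.37

z = ln(S₂/S₁) / ln(A₂/A₁) = ln(11/3) / ln(19.5/0.0893) = 1.2993 / 5.3862 = 0.2412
c = S₁ / A₁^z = 3 / 0.0893^0.2412 = 3 / 0.5584 = 5.373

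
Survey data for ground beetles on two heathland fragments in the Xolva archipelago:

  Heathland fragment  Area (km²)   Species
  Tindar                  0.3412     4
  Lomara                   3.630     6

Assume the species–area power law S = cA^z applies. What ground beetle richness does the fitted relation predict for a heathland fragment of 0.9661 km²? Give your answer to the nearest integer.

5

z = ln(6/4) / ln(3.63/0.3412) = 0.4055 / 2.3645 = 0.1715
c = 4 / 0.3412^0.1715 = 4 / 0.8316 = 4.81
S₃ = 4.81 × 0.9661^0.1715 = 4.81 × 0.9941 ≈ 4.782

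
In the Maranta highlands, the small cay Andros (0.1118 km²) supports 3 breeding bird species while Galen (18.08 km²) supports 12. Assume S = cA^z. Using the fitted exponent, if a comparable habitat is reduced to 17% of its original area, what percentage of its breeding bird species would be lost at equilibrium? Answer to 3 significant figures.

38.3%

z = ln(12/3) / ln(18.08/0.1118) = 1.3863 / 5.0859 = 0.2726
S_new/S_old = (A_new/A_old)^z = 0.17^0.2726 = exp(0.2726 × -1.7720) = 0.6169
Fraction lost = 1 − 0.6169 = 0.3831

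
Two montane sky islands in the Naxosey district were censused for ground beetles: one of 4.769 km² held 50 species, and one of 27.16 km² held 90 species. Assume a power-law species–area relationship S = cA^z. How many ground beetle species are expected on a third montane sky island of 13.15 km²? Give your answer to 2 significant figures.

70

z = ln(90/50) / ln(27.16/4.769) = 0.5878 / 1.7396 = 0.3379
c = 50 / 4.769^0.3379 = 50 / 1.695 = 29.49
S₃ = 29.49 × 13.15^0.3379 = 29.49 × 2.388 ≈ 70.44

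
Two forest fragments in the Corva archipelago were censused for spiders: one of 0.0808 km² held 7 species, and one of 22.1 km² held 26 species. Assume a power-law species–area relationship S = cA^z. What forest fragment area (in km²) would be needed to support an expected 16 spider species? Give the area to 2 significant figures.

2.8 km²

z = ln(26/7) / ln(22.1/0.0808) = 1.3122 / 5.6114 = 0.2338
c = 7 / 0.0808^0.2338 = 7 / 0.5553 = 12.61
A = (16/12.61)^(1/0.2338) ⇒ ln A = ln(1.269)/0.2338 = 1.0194
A = e^1.0194 ≈ 2.771 km²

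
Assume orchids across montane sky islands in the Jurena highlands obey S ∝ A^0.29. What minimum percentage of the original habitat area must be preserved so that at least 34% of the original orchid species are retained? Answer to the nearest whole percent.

Need (A_new/A_old)^0.29 = 0.34, so A_new/A_old = 0.34^(1/0.29) = 0.34^3.448
ln(A_new/A_old) = ln 0.34 / 0.29 = -1.0788 / 0.29 = -3.7200
A_new/A_old = e^-3.7200 ≈ 0.02423

2%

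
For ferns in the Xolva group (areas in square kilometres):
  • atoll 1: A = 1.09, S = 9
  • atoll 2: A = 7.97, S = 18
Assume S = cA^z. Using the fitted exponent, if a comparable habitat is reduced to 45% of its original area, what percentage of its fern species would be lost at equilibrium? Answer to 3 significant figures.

24.3%

z = ln(18/9) / ln(7.97/1.09) = 0.6931 / 1.9895 = 0.3484
S_new/S_old = (A_new/A_old)^z = 0.45^0.3484 = exp(0.3484 × -0.7985) = 0.7571
Fraction lost = 1 − 0.7571 = 0.2429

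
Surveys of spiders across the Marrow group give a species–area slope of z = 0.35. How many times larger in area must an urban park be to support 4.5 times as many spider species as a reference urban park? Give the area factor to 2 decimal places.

73.51

(A₂/A₁)^0.35 = 4.5, so A₂/A₁ = 4.5^(1/0.35) = 4.5^2.857
ln(A₂/A₁) = ln 4.5 / 0.35 = 1.5041 / 0.35 = 4.2974
A₂/A₁ = e^4.2974 ≈ 73.51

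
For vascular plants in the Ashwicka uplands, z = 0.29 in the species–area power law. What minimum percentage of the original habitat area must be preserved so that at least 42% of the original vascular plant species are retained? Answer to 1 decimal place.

5.0%

Need (A_new/A_old)^0.29 = 0.42, so A_new/A_old = 0.42^(1/0.29) = 0.42^3.448
ln(A_new/A_old) = ln 0.42 / 0.29 = -0.8675 / 0.29 = -2.9914
A_new/A_old = e^-2.9914 ≈ 0.05022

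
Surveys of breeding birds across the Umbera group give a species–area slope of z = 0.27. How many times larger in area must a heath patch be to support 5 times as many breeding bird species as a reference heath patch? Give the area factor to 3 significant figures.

388

(A₂/A₁)^0.27 = 5, so A₂/A₁ = 5^(1/0.27) = 5^3.704
ln(A₂/A₁) = ln 5 / 0.27 = 1.6094 / 0.27 = 5.9609
A₂/A₁ = e^5.9609 ≈ 388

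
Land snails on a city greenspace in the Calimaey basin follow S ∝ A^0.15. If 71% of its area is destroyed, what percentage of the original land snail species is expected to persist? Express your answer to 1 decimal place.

S_new/S_old = (A_new/A_old)^z = 0.29^0.15
= exp(0.15 × ln 0.29) = exp(0.15 × -1.2379) = exp(-0.1857) ≈ 0.8305

83.1%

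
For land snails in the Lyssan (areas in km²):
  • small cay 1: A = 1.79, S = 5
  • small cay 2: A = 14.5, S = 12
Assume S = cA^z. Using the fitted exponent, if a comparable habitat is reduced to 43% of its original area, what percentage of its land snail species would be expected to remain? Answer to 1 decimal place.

70.2%

z = ln(12/5) / ln(14.5/1.79) = 0.8755 / 2.0919 = 0.4185
S_new/S_old = (A_new/A_old)^z = 0.43^0.4185 = exp(0.4185 × -0.8440) = 0.7024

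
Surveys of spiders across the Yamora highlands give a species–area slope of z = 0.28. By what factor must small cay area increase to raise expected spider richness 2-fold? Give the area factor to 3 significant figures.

(A₂/A₁)^0.28 = 2, so A₂/A₁ = 2^(1/0.28) = 2^3.571
ln(A₂/A₁) = ln 2 / 0.28 = 0.6931 / 0.28 = 2.4755
A₂/A₁ = e^2.4755 ≈ 11.89

11.9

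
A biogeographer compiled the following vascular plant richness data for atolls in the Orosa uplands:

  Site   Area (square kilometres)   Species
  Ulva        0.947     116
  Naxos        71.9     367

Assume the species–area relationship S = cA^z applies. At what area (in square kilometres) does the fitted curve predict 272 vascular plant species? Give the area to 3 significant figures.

z = ln(367/116) / ln(71.9/0.947) = 1.1518 / 4.3297 = 0.2660
c = 116 / 0.947^0.2660 = 116 / 0.9856 = 117.7
A = (272/117.7)^(1/0.2660) ⇒ ln A = ln(2.311)/0.2660 = 3.1492
A = e^3.1492 ≈ 23.32 square kilometres

23.3 square kilometres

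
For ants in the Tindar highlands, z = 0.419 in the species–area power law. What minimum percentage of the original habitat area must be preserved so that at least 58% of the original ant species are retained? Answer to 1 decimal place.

27.3%

Need (A_new/A_old)^0.419 = 0.58, so A_new/A_old = 0.58^(1/0.419) = 0.58^2.387
ln(A_new/A_old) = ln 0.58 / 0.419 = -0.5447 / 0.419 = -1.3001
A_new/A_old = e^-1.3001 ≈ 0.2725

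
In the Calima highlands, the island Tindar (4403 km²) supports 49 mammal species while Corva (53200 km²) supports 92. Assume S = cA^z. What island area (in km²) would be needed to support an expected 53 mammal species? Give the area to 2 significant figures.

z = ln(92/49) / ln(53200/4403) = 0.6300 / 2.4918 = 0.2528
c = 49 / 4403^0.2528 = 49 / 8.341 = 5.875
A = (53/5.875)^(1/0.2528) ⇒ ln A = ln(9.022)/0.2528 = 8.7004
A = e^8.7004 ≈ 6005 km²

6000 km²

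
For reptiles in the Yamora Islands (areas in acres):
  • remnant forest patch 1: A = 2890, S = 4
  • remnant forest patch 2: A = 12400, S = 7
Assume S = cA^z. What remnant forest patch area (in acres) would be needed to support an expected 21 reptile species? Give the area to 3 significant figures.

216000 acres

z = ln(7/4) / ln(12400/2890) = 0.5596 / 1.4564 = 0.3842
c = 4 / 2890^0.3842 = 4 / 21.37 = 0.1872
A = (21/0.1872)^(1/0.3842) ⇒ ln A = ln(112.2)/0.3842 = 12.2847
A = e^12.2847 ≈ 216353 acres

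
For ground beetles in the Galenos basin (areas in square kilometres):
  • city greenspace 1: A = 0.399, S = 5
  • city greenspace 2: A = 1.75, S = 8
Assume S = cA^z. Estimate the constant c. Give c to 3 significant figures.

6.70

z = ln(S₂/S₁) / ln(A₂/A₁) = ln(8/5) / ln(1.75/0.399) = 0.4700 / 1.4784 = 0.3179
c = S₁ / A₁^z = 5 / 0.399^0.3179 = 5 / 0.7467 = 6.696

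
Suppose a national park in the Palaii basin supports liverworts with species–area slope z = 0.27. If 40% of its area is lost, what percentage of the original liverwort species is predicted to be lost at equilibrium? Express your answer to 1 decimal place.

S_new/S_old = (A_new/A_old)^z = 0.6^0.27
= exp(0.27 × ln 0.6) = exp(0.27 × -0.5108) = exp(-0.1379) ≈ 0.8712
Fraction lost = 1 − 0.8712 = 0.1288

12.9%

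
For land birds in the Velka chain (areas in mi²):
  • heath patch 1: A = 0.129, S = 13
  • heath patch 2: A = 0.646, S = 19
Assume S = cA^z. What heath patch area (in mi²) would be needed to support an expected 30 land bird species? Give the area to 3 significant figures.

z = ln(19/13) / ln(0.646/0.129) = 0.3795 / 1.6110 = 0.2356
c = 13 / 0.129^0.2356 = 13 / 0.6173 = 21.06
A = (30/21.06)^(1/0.2356) ⇒ ln A = ln(1.425)/0.2356 = 1.5020
A = e^1.5020 ≈ 4.491 mi²

4.49 mi²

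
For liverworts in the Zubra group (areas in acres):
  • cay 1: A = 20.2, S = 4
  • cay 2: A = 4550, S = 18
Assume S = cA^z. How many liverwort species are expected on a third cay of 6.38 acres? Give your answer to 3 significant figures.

2.90

z = ln(18/4) / ln(4550/20.2) = 1.5041 / 5.4172 = 0.2776
c = 4 / 20.2^0.2776 = 4 / 2.304 = 1.736
S₃ = 1.736 × 6.38^0.2776 = 1.736 × 1.673 ≈ 2.905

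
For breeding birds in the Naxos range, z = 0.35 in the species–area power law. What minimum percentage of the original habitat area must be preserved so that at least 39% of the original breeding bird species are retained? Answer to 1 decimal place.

6.8%

Need (A_new/A_old)^0.35 = 0.39, so A_new/A_old = 0.39^(1/0.35) = 0.39^2.857
ln(A_new/A_old) = ln 0.39 / 0.35 = -0.9416 / 0.35 = -2.6903
A_new/A_old = e^-2.6903 ≈ 0.06786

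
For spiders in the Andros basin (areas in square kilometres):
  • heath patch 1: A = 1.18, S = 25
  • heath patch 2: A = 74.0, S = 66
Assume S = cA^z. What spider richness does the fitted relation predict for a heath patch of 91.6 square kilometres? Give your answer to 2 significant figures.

69

z = ln(66/25) / ln(74/1.18) = 0.9708 / 4.1386 = 0.2346
c = 25 / 1.18^0.2346 = 25 / 1.04 = 24.05
S₃ = 24.05 × 91.6^0.2346 = 24.05 × 2.885 ≈ 69.39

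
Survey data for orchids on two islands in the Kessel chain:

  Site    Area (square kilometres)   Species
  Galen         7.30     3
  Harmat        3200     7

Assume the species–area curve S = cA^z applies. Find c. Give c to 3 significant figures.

z = ln(S₂/S₁) / ln(A₂/A₁) = ln(7/3) / ln(3200/7.3) = 0.8473 / 6.0830 = 0.1393
c = S₁ / A₁^z = 3 / 7.3^0.1393 = 3 / 1.319 = 2.274

2.27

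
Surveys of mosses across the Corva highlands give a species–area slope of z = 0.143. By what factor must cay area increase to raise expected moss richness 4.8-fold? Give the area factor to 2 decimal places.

58066.38

(A₂/A₁)^0.143 = 4.8, so A₂/A₁ = 4.8^(1/0.143) = 4.8^6.993
ln(A₂/A₁) = ln 4.8 / 0.143 = 1.5686 / 0.143 = 10.9693
A₂/A₁ = e^10.9693 ≈ 58066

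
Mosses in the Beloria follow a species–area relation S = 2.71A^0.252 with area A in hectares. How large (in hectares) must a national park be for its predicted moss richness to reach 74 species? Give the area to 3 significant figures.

74 = 2.71 × A^0.252  ⇒  A^0.252 = 74/2.71 = 27.31
ln A = ln(27.31) / 0.252 = 3.3071 / 0.252 = 13.1235
A = e^13.1235 ≈ 500558 hectares

501000 hectares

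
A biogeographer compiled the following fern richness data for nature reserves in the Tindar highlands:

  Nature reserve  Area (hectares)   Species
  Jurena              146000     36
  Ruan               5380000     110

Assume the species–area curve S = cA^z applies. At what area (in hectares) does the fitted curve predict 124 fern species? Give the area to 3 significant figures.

7920000 hectares

z = ln(110/36) / ln(5380000/146000) = 1.1170 / 3.6068 = 0.3097
c = 36 / 146000^0.3097 = 36 / 39.75 = 0.9058
A = (124/0.9058)^(1/0.3097) ⇒ ln A = ln(136.9)/0.3097 = 15.8851
A = e^15.8851 ≈ 7921214 hectares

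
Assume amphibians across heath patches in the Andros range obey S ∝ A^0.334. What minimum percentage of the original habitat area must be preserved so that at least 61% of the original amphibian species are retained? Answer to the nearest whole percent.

Need (A_new/A_old)^0.334 = 0.61, so A_new/A_old = 0.61^(1/0.334) = 0.61^2.994
ln(A_new/A_old) = ln 0.61 / 0.334 = -0.4943 / 0.334 = -1.4799
A_new/A_old = e^-1.4799 ≈ 0.2277

23%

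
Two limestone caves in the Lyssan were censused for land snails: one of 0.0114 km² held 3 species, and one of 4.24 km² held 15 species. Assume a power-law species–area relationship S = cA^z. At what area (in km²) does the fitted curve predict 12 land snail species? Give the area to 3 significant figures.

1.87 km²

z = ln(15/3) / ln(4.24/0.0114) = 1.6094 / 5.9187 = 0.2719
c = 3 / 0.0114^0.2719 = 3 / 0.2962 = 10.13
A = (12/10.13)^(1/0.2719) ⇒ ln A = ln(1.185)/0.2719 = 0.6240
A = e^0.6240 ≈ 1.866 km²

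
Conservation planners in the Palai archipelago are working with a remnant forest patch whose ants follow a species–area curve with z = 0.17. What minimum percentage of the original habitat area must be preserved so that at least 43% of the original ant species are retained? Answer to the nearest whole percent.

1%

Need (A_new/A_old)^0.17 = 0.43, so A_new/A_old = 0.43^(1/0.17) = 0.43^5.882
ln(A_new/A_old) = ln 0.43 / 0.17 = -0.8440 / 0.17 = -4.9645
A_new/A_old = e^-4.9645 ≈ 0.006981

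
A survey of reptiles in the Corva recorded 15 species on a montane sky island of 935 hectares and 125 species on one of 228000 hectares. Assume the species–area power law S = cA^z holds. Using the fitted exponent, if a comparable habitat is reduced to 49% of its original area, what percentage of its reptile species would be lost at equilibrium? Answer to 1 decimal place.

z = ln(125/15) / ln(228000/935) = 2.1203 / 5.4966 = 0.3857
S_new/S_old = (A_new/A_old)^z = 0.49^0.3857 = exp(0.3857 × -0.7133) = 0.7594
Fraction lost = 1 − 0.7594 = 0.2406

24.1%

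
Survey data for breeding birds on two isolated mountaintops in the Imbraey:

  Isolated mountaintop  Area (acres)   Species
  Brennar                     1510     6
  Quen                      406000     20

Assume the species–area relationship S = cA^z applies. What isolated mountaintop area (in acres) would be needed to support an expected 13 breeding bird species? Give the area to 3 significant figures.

z = ln(20/6) / ln(406000/1510) = 1.2040 / 5.5942 = 0.2152
c = 6 / 1510^0.2152 = 6 / 4.832 = 1.242
A = (13/1.242)^(1/0.2152) ⇒ ln A = ln(10.47)/0.2152 = 10.9125
A = e^10.9125 ≈ 54857 acres

54900 acres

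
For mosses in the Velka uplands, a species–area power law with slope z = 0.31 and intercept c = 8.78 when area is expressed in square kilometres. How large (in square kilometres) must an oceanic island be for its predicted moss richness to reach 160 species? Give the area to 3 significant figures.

160 = 8.78 × A^0.31  ⇒  A^0.31 = 160/8.78 = 18.22
ln A = ln(18.22) / 0.31 = 2.9027 / 0.31 = 9.3635
A = e^9.3635 ≈ 11656 square kilometres

11700 square kilometres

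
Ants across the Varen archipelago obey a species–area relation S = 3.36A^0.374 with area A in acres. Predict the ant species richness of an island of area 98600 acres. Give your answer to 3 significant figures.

248

S = 3.36 × 98600^0.374 = 3.36 × 73.74 ≈ 247.8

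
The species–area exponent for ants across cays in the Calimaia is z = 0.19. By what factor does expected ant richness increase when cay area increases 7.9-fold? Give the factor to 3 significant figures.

1.48

S₂/S₁ = (A₂/A₁)^z = 7.9^0.19
ln(S₂/S₁) = 0.19 × ln 7.9 = 0.19 × 2.0669 = 0.3927
S₂/S₁ = e^0.3927 ≈ 1.481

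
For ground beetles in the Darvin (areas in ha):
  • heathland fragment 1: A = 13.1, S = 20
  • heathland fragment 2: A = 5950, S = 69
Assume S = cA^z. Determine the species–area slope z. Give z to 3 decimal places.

0.202

Taking logs: ln S = ln c + z ln A, so z = (ln S₂ − ln S₁)/(ln A₂ − ln A₁).
z = ln(69/20) / ln(5950/13.1) = ln(3.45) / ln(454.2) = 1.2384 / 6.1185 = 0.2024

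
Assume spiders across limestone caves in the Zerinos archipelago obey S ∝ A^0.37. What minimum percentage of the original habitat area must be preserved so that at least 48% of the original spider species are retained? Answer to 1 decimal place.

Need (A_new/A_old)^0.37 = 0.48, so A_new/A_old = 0.48^(1/0.37) = 0.48^2.703
ln(A_new/A_old) = ln 0.48 / 0.37 = -0.7340 / 0.37 = -1.9837
A_new/A_old = e^-1.9837 ≈ 0.1376

13.8%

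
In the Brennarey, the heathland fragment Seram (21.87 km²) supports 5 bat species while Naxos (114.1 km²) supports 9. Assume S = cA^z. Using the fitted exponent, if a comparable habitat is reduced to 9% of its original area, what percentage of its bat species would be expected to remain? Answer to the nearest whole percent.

z = ln(9/5) / ln(114.1/21.87) = 0.5878 / 1.6520 = 0.3558
S_new/S_old = (A_new/A_old)^z = 0.09^0.3558 = exp(0.3558 × -2.4079) = 0.4245

42%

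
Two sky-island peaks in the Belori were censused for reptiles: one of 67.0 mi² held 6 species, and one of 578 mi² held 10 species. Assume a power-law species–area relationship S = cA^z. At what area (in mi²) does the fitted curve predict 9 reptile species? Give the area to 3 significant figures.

z = ln(10/6) / ln(578/67) = 0.5108 / 2.1549 = 0.2371
c = 6 / 67^0.2371 = 6 / 2.709 = 2.214
A = (9/2.214)^(1/0.2371) ⇒ ln A = ln(4.064)/0.2371 = 5.9151
A = e^5.9151 ≈ 370.6 mi²

371 mi²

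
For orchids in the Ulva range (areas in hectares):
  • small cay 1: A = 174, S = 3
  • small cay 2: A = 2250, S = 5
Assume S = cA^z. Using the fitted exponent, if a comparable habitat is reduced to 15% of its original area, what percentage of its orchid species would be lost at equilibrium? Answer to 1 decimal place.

31.5%

z = ln(5/3) / ln(2250/174) = 0.5108 / 2.5596 = 0.1996
S_new/S_old = (A_new/A_old)^z = 0.15^0.1996 = exp(0.1996 × -1.8971) = 0.6848
Fraction lost = 1 − 0.6848 = 0.3152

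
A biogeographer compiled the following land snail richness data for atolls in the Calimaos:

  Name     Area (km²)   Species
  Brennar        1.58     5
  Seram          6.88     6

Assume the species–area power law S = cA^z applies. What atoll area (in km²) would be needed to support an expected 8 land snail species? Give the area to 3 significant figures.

70.1 km²

z = ln(6/5) / ln(6.88/1.58) = 0.1823 / 1.4712 = 0.1239
c = 5 / 1.58^0.1239 = 5 / 1.058 = 4.724
A = (8/4.724)^(1/0.1239) ⇒ ln A = ln(1.693)/0.1239 = 4.2500
A = e^4.2500 ≈ 70.1 km²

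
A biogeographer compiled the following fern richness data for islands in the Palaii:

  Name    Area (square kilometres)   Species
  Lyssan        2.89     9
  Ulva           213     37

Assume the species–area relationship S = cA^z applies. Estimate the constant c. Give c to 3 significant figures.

z = ln(S₂/S₁) / ln(A₂/A₁) = ln(37/9) / ln(213/2.89) = 1.4137 / 4.3000 = 0.3288
c = S₁ / A₁^z = 9 / 2.89^0.3288 = 9 / 1.418 = 6.349

6.35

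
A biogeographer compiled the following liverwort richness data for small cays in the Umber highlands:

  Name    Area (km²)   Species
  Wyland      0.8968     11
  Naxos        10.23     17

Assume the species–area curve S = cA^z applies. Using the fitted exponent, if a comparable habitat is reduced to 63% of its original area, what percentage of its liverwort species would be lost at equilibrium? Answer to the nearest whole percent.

8%

z = ln(17/11) / ln(10.23/0.8968) = 0.4353 / 2.4342 = 0.1788
S_new/S_old = (A_new/A_old)^z = 0.63^0.1788 = exp(0.1788 × -0.4620) = 0.9207
Fraction lost = 1 − 0.9207 = 0.0793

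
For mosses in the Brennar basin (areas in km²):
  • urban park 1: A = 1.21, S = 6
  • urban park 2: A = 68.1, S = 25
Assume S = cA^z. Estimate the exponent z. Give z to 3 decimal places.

0.354

Taking logs: ln S = ln c + z ln A, so z = (ln S₂ − ln S₁)/(ln A₂ − ln A₁).
z = ln(25/6) / ln(68.1/1.21) = ln(4.167) / ln(56.28) = 1.4271 / 4.0304 = 0.3541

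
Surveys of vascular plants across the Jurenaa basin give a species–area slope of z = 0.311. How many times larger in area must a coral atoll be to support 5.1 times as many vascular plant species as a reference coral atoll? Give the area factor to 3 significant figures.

188

(A₂/A₁)^0.311 = 5.1, so A₂/A₁ = 5.1^(1/0.311) = 5.1^3.215
ln(A₂/A₁) = ln 5.1 / 0.311 = 1.6292 / 0.311 = 5.2387
A₂/A₁ = e^5.2387 ≈ 188.4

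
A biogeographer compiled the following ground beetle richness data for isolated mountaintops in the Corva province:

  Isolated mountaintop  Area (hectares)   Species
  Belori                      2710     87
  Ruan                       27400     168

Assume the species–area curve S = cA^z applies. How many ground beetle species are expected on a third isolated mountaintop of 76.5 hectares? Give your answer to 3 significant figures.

z = ln(168/87) / ln(27400/2710) = 0.6581 / 2.3136 = 0.2844
c = 87 / 2710^0.2844 = 87 / 9.472 = 9.185
S₃ = 9.185 × 76.5^0.2844 = 9.185 × 3.434 ≈ 31.54

31.5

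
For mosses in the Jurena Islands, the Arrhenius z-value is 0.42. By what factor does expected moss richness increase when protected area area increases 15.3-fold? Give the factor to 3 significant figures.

3.14

S₂/S₁ = (A₂/A₁)^z = 15.3^0.42
ln(S₂/S₁) = 0.42 × ln 15.3 = 0.42 × 2.7279 = 1.1457
S₂/S₁ = e^1.1457 ≈ 3.145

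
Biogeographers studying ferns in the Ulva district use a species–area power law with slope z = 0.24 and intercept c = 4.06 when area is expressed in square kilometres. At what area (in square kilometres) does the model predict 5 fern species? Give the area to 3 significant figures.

5 = 4.06 × A^0.24  ⇒  A^0.24 = 5/4.06 = 1.232
ln A = ln(1.232) / 0.24 = 0.2083 / 0.24 = 0.8677
A = e^0.8677 ≈ 2.381 square kilometres

2.38 square kilometres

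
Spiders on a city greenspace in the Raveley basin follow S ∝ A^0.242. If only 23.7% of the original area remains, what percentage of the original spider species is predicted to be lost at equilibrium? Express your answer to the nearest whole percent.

S_new/S_old = (A_new/A_old)^z = 0.237^0.242
= exp(0.242 × ln 0.237) = exp(0.242 × -1.4397) = exp(-0.3484) ≈ 0.7058
Fraction lost = 1 − 0.7058 = 0.2942

29%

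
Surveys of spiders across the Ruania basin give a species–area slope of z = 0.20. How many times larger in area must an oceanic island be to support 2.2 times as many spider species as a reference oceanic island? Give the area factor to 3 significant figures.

(A₂/A₁)^0.2 = 2.2, so A₂/A₁ = 2.2^(1/0.2) = 2.2^5
ln(A₂/A₁) = ln 2.2 / 0.2 = 0.7885 / 0.2 = 3.9423
A₂/A₁ = e^3.9423 ≈ 51.54

51.5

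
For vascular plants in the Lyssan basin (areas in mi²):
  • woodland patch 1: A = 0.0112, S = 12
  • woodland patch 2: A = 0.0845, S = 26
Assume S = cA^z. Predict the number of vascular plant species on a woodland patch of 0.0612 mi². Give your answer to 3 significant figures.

23.0

z = ln(26/12) / ln(0.0845/0.0112) = 0.7732 / 2.0208 = 0.3826
c = 12 / 0.0112^0.3826 = 12 / 0.1793 = 66.92
S₃ = 66.92 × 0.0612^0.3826 = 66.92 × 0.3434 ≈ 22.98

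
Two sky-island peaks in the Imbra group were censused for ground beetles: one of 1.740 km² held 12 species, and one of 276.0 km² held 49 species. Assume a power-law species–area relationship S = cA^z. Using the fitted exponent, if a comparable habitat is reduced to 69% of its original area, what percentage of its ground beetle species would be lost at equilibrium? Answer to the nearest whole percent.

z = ln(49/12) / ln(276/1.74) = 1.4069 / 5.0665 = 0.2777
S_new/S_old = (A_new/A_old)^z = 0.69^0.2777 = exp(0.2777 × -0.3711) = 0.9021
Fraction lost = 1 − 0.9021 = 0.09791

10%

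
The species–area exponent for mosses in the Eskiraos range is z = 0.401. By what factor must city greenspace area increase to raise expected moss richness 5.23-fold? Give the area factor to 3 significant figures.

61.9

(A₂/A₁)^0.401 = 5.23, so A₂/A₁ = 5.23^(1/0.401) = 5.23^2.494
ln(A₂/A₁) = ln 5.23 / 0.401 = 1.6544 / 0.401 = 4.1257
A₂/A₁ = e^4.1257 ≈ 61.91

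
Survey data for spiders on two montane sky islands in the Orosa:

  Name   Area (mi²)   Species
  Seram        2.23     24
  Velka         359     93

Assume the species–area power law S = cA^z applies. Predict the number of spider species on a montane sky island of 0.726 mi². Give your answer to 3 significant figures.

z = ln(93/24) / ln(359/2.23) = 1.3545 / 5.0813 = 0.2666
c = 24 / 2.23^0.2666 = 24 / 1.238 = 19.38
S₃ = 19.38 × 0.726^0.2666 = 19.38 × 0.9182 ≈ 17.79

17.8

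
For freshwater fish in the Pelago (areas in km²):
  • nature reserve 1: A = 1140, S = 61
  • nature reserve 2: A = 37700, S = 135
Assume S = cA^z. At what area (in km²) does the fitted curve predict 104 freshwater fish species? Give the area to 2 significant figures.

z = ln(135/61) / ln(37700/1140) = 0.7944 / 3.4986 = 0.2271
c = 61 / 1140^0.2271 = 61 / 4.944 = 12.34
A = (104/12.34)^(1/0.2271) ⇒ ln A = ln(8.43)/0.2271 = 9.3885
A = e^9.3885 ≈ 11950 km²

12000 km²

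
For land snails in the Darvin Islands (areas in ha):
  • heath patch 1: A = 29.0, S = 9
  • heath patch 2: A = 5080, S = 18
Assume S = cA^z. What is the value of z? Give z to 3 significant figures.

Taking logs: ln S = ln c + z ln A, so z = (ln S₂ − ln S₁)/(ln A₂ − ln A₁).
z = ln(18/9) / ln(5080/29) = ln(2) / ln(175.2) = 0.6931 / 5.1658 = 0.1342

0.134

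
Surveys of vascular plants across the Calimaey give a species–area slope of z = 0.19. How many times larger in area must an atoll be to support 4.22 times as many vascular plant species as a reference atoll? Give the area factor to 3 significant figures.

1950

(A₂/A₁)^0.19 = 4.22, so A₂/A₁ = 4.22^(1/0.19) = 4.22^5.263
ln(A₂/A₁) = ln 4.22 / 0.19 = 1.4398 / 0.19 = 7.5781
A₂/A₁ = e^7.5781 ≈ 1955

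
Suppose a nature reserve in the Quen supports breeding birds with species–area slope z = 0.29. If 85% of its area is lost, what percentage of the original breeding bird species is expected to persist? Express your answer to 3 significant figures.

57.7%

S_new/S_old = (A_new/A_old)^z = 0.15^0.29
= exp(0.29 × ln 0.15) = exp(0.29 × -1.8971) = exp(-0.5502) ≈ 0.5769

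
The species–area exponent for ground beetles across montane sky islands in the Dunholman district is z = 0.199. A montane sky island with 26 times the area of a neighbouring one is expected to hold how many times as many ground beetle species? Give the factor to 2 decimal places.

1.91

S₂/S₁ = (A₂/A₁)^z = 26^0.199
ln(S₂/S₁) = 0.199 × ln 26 = 0.199 × 3.2581 = 0.6484
S₂/S₁ = e^0.6484 ≈ 1.912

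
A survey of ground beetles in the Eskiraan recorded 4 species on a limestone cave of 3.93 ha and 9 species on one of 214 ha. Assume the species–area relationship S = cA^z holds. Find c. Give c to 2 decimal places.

z = ln(S₂/S₁) / ln(A₂/A₁) = ln(9/4) / ln(214/3.93) = 0.8109 / 3.9973 = 0.2029
c = S₁ / A₁^z = 4 / 3.93^0.2029 = 4 / 1.32 = 3.03

3.03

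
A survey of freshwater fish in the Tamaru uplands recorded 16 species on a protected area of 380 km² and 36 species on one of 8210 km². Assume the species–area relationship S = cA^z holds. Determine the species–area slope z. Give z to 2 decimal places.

0.26

Taking logs: ln S = ln c + z ln A, so z = (ln S₂ − ln S₁)/(ln A₂ − ln A₁).
z = ln(36/16) / ln(8210/380) = ln(2.25) / ln(21.61) = 0.8109 / 3.0729 = 0.2639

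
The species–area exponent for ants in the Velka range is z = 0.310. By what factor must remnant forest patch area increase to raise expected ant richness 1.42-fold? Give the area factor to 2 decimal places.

(A₂/A₁)^0.31 = 1.42, so A₂/A₁ = 1.42^(1/0.31) = 1.42^3.226
ln(A₂/A₁) = ln 1.42 / 0.31 = 0.3507 / 0.31 = 1.1312
A₂/A₁ = e^1.1312 ≈ 3.099

3.10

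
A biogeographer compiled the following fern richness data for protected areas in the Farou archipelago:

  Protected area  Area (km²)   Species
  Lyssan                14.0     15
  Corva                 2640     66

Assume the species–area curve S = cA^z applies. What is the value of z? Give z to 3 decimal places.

0.283

Taking logs: ln S = ln c + z ln A, so z = (ln S₂ − ln S₁)/(ln A₂ − ln A₁).
z = ln(66/15) / ln(2640/14) = ln(4.4) / ln(188.6) = 1.4816 / 5.2395 = 0.2828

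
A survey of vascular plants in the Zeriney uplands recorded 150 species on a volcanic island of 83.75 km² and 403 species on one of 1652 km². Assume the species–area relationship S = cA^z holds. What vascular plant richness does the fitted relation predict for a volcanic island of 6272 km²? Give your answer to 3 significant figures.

z = ln(403/150) / ln(1652/83.75) = 0.9883 / 2.9819 = 0.3314
c = 150 / 83.75^0.3314 = 150 / 4.339 = 34.57
S₃ = 34.57 × 6272^0.3314 = 34.57 × 18.14 ≈ 627.1

627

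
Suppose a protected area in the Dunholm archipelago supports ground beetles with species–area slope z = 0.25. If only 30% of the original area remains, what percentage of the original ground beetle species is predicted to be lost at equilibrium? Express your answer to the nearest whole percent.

26%

S_new/S_old = (A_new/A_old)^z = 0.3^0.25
= exp(0.25 × ln 0.3) = exp(0.25 × -1.2040) = exp(-0.3010) ≈ 0.7401
Fraction lost = 1 − 0.7401 = 0.2599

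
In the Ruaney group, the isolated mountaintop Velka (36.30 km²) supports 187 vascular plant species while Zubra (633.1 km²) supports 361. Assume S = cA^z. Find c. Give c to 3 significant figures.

81.8

z = ln(S₂/S₁) / ln(A₂/A₁) = ln(361/187) / ln(633.1/36.3) = 0.6578 / 2.8588 = 0.2301
c = S₁ / A₁^z = 187 / 36.3^0.2301 = 187 / 2.285 = 81.83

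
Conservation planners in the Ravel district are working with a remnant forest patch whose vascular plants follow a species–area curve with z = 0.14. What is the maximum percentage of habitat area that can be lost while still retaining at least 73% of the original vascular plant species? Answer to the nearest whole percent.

89%

Need (A_new/A_old)^0.14 = 0.73, so A_new/A_old = 0.73^(1/0.14) = 0.73^7.143
ln(A_new/A_old) = ln 0.73 / 0.14 = -0.3147 / 0.14 = -2.2479
A_new/A_old = e^-2.2479 ≈ 0.1056
Fraction that can be lost = 1 − 0.1056 = 0.8944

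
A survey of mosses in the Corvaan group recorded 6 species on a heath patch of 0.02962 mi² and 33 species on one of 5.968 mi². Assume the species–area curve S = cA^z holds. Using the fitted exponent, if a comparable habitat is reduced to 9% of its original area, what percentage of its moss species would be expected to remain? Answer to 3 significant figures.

z = ln(33/6) / ln(5.968/0.02962) = 1.7047 / 5.3057 = 0.3213
S_new/S_old = (A_new/A_old)^z = 0.09^0.3213 = exp(0.3213 × -2.4079) = 0.4613

46.1%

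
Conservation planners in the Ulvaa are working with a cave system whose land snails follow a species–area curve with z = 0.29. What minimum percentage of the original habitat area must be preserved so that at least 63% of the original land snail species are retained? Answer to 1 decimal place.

20.3%

Need (A_new/A_old)^0.29 = 0.63, so A_new/A_old = 0.63^(1/0.29) = 0.63^3.448
ln(A_new/A_old) = ln 0.63 / 0.29 = -0.4620 / 0.29 = -1.5932
A_new/A_old = e^-1.5932 ≈ 0.2033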